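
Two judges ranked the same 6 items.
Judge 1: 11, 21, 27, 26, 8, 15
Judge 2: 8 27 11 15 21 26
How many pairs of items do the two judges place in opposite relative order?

8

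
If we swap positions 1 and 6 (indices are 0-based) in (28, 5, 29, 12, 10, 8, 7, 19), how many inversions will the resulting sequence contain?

18 inversions

Positions 1 and 6 hold 5 and 7; after swapping, the array is [28, 7, 29, 12, 10, 8, 5, 19].
Element-by-element contributions:
28 → 7, 12, 10, 8, 5, 19 → 6
7 → 5 → 1
29 → 12, 10, 8, 5, 19 → 5
12 → 10, 8, 5 → 3
10 → 8, 5 → 2
8 → 5 → 1
5 → none → 0
19 → none → 0
Sum: 6 + 1 + 5 + 3 + 2 + 1 + 0 + 0 = 18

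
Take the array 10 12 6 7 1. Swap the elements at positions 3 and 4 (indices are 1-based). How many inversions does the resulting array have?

9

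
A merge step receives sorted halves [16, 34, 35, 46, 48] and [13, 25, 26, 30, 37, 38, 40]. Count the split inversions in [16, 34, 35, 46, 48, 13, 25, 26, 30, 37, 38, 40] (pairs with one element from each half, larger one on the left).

23

For each element r of the right run, count left-run elements greater than r:
r = 13: 16, 34, 35, 46, 48 → 5
r = 25: 34, 35, 46, 48 → 4
r = 26: 34, 35, 46, 48 → 4
r = 30: 34, 35, 46, 48 → 4
r = 37: 46, 48 → 2
r = 38: 46, 48 → 2
r = 40: 46, 48 → 2
Cross-inversions: 5 + 4 + 4 + 4 + 2 + 2 + 2 = 23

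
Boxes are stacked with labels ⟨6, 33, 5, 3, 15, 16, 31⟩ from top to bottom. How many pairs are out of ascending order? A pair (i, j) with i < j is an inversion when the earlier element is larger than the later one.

Out-of-order index pairs (0-indexed):
(0,2): 6 > 5
(0,3): 6 > 3
(1,2): 33 > 5
(1,3): 33 > 3
(1,4): 33 > 15
(1,5): 33 > 16
(1,6): 33 > 31
(2,3): 5 > 3
That's 8 pairs.

Out-of-order pairs: 8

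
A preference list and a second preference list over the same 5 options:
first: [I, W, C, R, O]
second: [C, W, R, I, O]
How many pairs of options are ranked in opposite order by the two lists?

4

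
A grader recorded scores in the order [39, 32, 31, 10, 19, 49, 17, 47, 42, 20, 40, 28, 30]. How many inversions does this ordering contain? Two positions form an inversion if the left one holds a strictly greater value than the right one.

Count, for each position, how many later elements it exceeds:
39 → 32, 31, 10, 19, 17, 20, 28, 30 → 8
32 → 31, 10, 19, 17, 20, 28, 30 → 7
31 → 10, 19, 17, 20, 28, 30 → 6
10 → none → 0
19 → 17 → 1
49 → 17, 47, 42, 20, 40, 28, 30 → 7
17 → none → 0
47 → 42, 20, 40, 28, 30 → 5
42 → 20, 40, 28, 30 → 4
20 → none → 0
40 → 28, 30 → 2
28 → none → 0
30 → none → 0
Sum: 8 + 7 + 6 + 0 + 1 + 7 + 0 + 5 + 4 + 0 + 2 + 0 + 0 = 40

Out-of-order pairs: 40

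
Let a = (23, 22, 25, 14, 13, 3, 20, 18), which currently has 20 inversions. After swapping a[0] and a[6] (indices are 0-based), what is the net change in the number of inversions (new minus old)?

-3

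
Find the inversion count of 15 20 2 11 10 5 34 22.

12

Sweep left to right; for each value list the smaller values that follow it:
15 → 2, 11, 10, 5 → 4
20 → 2, 11, 10, 5 → 4
2 → none → 0
11 → 10, 5 → 2
10 → 5 → 1
5 → none → 0
34 → 22 → 1
22 → none → 0
Sum: 4 + 4 + 0 + 2 + 1 + 0 + 1 + 0 = 12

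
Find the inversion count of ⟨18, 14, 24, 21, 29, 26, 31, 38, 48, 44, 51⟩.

Count, for each position, how many later elements it exceeds:
18 → 14 → 1
14 → none → 0
24 → 21 → 1
21 → none → 0
29 → 26 → 1
26 → none → 0
31 → none → 0
38 → none → 0
48 → 44 → 1
44 → none → 0
51 → none → 0
Sum: 1 + 0 + 1 + 0 + 1 + 0 + 0 + 0 + 1 + 0 + 0 = 4

There are 4 inversions.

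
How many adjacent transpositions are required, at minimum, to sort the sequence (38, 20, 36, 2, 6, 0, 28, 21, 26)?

Minimum adjacent swaps = number of inversions (each swap of adjacent out-of-order elements removes one inversion and no swap can remove more).
Count inversions — for each element, later elements that are smaller:
38: 20, 36, 2, 6, 0, 28, 21, 26 → 8
20: 2, 6, 0 → 3
36: 2, 6, 0, 28, 21, 26 → 6
2: 0 → 1
6: 0 → 1
0: none → 0
28: 21, 26 → 2
21: none → 0
26: none → 0
Total inversions: 8 + 3 + 6 + 1 + 1 + 0 + 2 + 0 + 0 = 21

21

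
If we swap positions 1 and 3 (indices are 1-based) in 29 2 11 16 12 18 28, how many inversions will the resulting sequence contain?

6 inversions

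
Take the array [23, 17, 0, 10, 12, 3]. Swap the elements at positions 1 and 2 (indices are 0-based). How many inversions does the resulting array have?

Positions 1 and 2 hold 17 and 0; after swapping, the array is [23, 0, 17, 10, 12, 3].
For each element, count later entries that are smaller:
23 → 0, 17, 10, 12, 3 → 5
0 → none → 0
17 → 10, 12, 3 → 3
10 → 3 → 1
12 → 3 → 1
3 → none → 0
Sum: 5 + 0 + 3 + 1 + 1 + 0 = 10

10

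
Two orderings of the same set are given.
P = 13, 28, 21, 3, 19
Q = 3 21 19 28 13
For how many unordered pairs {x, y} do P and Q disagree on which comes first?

8

Assign each item its position (1..5) in the first ordering, then rewrite the second ordering as that position sequence:
positions: 13→1, 28→2, 21→3, 3→4, 19→5
second ordering as positions: [4, 3, 5, 2, 1]
Discordant pairs = inversions in this position sequence.
4: 3, 2, 1 → 3
3: 2, 1 → 2
5: 2, 1 → 2
2: 1 → 1
1: 0
Total: 3 + 2 + 2 + 1 + 0 = 8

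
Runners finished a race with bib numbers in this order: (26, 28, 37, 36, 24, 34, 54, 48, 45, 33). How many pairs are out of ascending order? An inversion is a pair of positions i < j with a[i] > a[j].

16 out-of-order pairs

Count, for each position, how many later elements it exceeds:
26 → 24 → 1
28 → 24 → 1
37 → 36, 24, 34, 33 → 4
36 → 24, 34, 33 → 3
24 → none → 0
34 → 33 → 1
54 → 48, 45, 33 → 3
48 → 45, 33 → 2
45 → 33 → 1
33 → none → 0
Sum: 1 + 1 + 4 + 3 + 0 + 1 + 3 + 2 + 1 + 0 = 16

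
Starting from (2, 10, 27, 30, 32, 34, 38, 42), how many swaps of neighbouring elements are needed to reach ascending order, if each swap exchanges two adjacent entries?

0 swaps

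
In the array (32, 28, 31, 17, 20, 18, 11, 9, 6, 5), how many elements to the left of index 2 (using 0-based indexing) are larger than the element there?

1

The element at index 2 is 31.
Elements before it: 32, 28
Those larger than 31: 32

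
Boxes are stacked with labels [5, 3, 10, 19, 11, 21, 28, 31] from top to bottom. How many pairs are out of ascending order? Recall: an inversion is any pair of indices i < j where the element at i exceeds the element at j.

2

Count, for each position, how many later elements it exceeds:
5 → 3 → 1
3 → none → 0
10 → none → 0
19 → 11 → 1
11 → none → 0
21 → none → 0
28 → none → 0
31 → none → 0
Sum: 1 + 0 + 0 + 1 + 0 + 0 + 0 + 0 = 2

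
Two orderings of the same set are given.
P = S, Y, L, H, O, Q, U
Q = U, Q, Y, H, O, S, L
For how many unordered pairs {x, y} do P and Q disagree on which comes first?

Assign each item its position (1..7) in the first ordering, then rewrite the second ordering as that position sequence:
positions: S→1, Y→2, L→3, H→4, O→5, Q→6, U→7
second ordering as positions: [7, 6, 2, 4, 5, 1, 3]
Discordant pairs = inversions in this position sequence.
7: 6, 2, 4, 5, 1, 3 → 6
6: 2, 4, 5, 1, 3 → 5
2: 1 → 1
4: 1, 3 → 2
5: 1, 3 → 2
1: 0
3: 0
Total: 6 + 5 + 1 + 2 + 2 + 0 + 0 = 16

16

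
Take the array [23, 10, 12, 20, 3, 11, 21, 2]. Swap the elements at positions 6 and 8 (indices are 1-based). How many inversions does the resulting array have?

17 inversions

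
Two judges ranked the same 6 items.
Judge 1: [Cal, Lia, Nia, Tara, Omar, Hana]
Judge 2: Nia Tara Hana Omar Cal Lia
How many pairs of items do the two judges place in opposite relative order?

Assign each item its position (1..6) in the first ordering, then rewrite the second ordering as that position sequence:
positions: Cal→1, Lia→2, Nia→3, Tara→4, Omar→5, Hana→6
second ordering as positions: [3, 4, 6, 5, 1, 2]
Discordant pairs = inversions in this position sequence.
3: 1, 2 → 2
4: 1, 2 → 2
6: 5, 1, 2 → 3
5: 1, 2 → 2
1: 0
2: 0
Total: 2 + 2 + 3 + 2 + 0 + 0 = 9

There are 9 discordant pairs.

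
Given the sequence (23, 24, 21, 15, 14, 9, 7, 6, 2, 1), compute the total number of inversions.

Element-by-element contributions:
23 → 21, 15, 14, 9, 7, 6, 2, 1 → 8
24 → 21, 15, 14, 9, 7, 6, 2, 1 → 8
21 → 15, 14, 9, 7, 6, 2, 1 → 7
15 → 14, 9, 7, 6, 2, 1 → 6
14 → 9, 7, 6, 2, 1 → 5
9 → 7, 6, 2, 1 → 4
7 → 6, 2, 1 → 3
6 → 2, 1 → 2
2 → 1 → 1
1 → none → 0
Sum: 8 + 8 + 7 + 6 + 5 + 4 + 3 + 2 + 1 + 0 = 44

There are 44 out-of-order pairs.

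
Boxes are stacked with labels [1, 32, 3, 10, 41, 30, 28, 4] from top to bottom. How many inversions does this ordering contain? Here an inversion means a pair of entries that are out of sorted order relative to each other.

Sweep left to right; for each value list the smaller values that follow it:
1 → none → 0
32 → 3, 10, 30, 28, 4 → 5
3 → none → 0
10 → 4 → 1
41 → 30, 28, 4 → 3
30 → 28, 4 → 2
28 → 4 → 1
4 → none → 0
Sum: 0 + 5 + 0 + 1 + 3 + 2 + 1 + 0 = 12

12 inversions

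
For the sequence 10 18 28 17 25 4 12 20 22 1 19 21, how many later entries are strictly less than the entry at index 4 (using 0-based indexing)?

7

The element at index 4 is 25.
Elements after it: 4, 12, 20, 22, 1, 19, 21
Those smaller than 25: 4, 12, 20, 22, 1, 19, 21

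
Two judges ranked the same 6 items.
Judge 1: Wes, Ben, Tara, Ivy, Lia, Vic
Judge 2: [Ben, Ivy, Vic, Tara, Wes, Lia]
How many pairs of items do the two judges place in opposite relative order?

Assign each item its position (1..6) in the first ordering, then rewrite the second ordering as that position sequence:
positions: Wes→1, Ben→2, Tara→3, Ivy→4, Lia→5, Vic→6
second ordering as positions: [2, 4, 6, 3, 1, 5]
Discordant pairs = inversions in this position sequence.
2: 1 → 1
4: 3, 1 → 2
6: 3, 1, 5 → 3
3: 1 → 1
1: 0
5: 0
Total: 1 + 2 + 3 + 1 + 0 + 0 = 7

7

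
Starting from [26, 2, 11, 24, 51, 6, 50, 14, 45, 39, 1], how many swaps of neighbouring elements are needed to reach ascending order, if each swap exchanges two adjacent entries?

27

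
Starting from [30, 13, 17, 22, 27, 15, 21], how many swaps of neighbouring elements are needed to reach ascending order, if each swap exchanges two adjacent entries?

The minimum number of adjacent swaps to sort an array equals its inversion count, since every such swap removes exactly one inversion.
Count inversions — for each element, later elements that are smaller:
30: 13, 17, 22, 27, 15, 21 → 6
13: none → 0
17: 15 → 1
22: 15, 21 → 2
27: 15, 21 → 2
15: none → 0
21: none → 0
Total inversions: 6 + 0 + 1 + 2 + 2 + 0 + 0 = 11

11 adjacent swaps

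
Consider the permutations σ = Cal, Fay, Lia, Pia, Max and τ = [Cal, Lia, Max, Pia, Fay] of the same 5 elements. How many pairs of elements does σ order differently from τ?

Assign each item its position (1..5) in the first ordering, then rewrite the second ordering as that position sequence:
positions: Cal→1, Fay→2, Lia→3, Pia→4, Max→5
second ordering as positions: [1, 3, 5, 4, 2]
Discordant pairs = inversions in this position sequence.
1: 0
3: 2 → 1
5: 4, 2 → 2
4: 2 → 1
2: 0
Total: 0 + 1 + 2 + 1 + 0 = 4

There are 4 discordant pairs.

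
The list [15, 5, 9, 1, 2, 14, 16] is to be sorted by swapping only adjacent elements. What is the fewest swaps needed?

Each adjacent swap fixes exactly one inversion, so the minimum swap count equals the number of inversions.
Count inversions — for each element, later elements that are smaller:
15: 5, 9, 1, 2, 14 → 5
5: 1, 2 → 2
9: 1, 2 → 2
1: none → 0
2: none → 0
14: none → 0
16: none → 0
Total inversions: 5 + 2 + 2 + 0 + 0 + 0 + 0 = 9

Swaps: 9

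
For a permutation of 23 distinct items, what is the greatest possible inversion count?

A reversed (strictly descending) arrangement makes every pair an inversion, giving C(23, 2) inversions.
C(23, 2) = 23·22/2 = 253

253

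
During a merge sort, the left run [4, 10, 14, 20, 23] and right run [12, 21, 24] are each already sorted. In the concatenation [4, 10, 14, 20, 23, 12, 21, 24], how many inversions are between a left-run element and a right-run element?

Take each right-half value and tally the left-half values above it:
r = 12: 14, 20, 23 → 3
r = 21: 23 → 1
r = 24: none → 0
Cross-inversions: 3 + 1 + 0 = 4

4 split inversions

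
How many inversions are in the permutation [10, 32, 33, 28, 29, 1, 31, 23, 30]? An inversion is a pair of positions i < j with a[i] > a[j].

19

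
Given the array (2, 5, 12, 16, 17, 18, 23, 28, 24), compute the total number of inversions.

1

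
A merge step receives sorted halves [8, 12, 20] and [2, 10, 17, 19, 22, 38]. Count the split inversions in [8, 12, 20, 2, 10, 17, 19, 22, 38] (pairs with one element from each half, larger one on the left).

7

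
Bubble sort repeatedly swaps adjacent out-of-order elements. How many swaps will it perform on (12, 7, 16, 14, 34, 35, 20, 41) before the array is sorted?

4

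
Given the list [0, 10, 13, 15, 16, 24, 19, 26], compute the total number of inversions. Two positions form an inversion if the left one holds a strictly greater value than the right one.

Element-by-element contributions:
0 → none → 0
10 → none → 0
13 → none → 0
15 → none → 0
16 → none → 0
24 → 19 → 1
19 → none → 0
26 → none → 0
Sum: 0 + 0 + 0 + 0 + 0 + 1 + 0 + 0 = 1

1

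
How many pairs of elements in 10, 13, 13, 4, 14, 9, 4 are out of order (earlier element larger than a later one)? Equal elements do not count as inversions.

12 inversions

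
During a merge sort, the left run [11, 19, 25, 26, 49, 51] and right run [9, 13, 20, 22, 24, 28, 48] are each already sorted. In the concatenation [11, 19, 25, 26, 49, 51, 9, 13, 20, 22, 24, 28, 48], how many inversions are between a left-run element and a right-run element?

Split inversions: 27

Count, for every r in R, how many entries of L exceed r:
r = 9: 11, 19, 25, 26, 49, 51 → 6
r = 13: 19, 25, 26, 49, 51 → 5
r = 20: 25, 26, 49, 51 → 4
r = 22: 25, 26, 49, 51 → 4
r = 24: 25, 26, 49, 51 → 4
r = 28: 49, 51 → 2
r = 48: 49, 51 → 2
Cross-inversions: 6 + 5 + 4 + 4 + 4 + 2 + 2 = 27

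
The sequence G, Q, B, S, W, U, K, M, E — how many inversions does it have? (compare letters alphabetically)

18 out-of-order pairs

For each element, count later entries that are smaller:
G: 2
Q: 4
B: 0
S: 3
W: 4
U: 3
K: 1
M: 1
E: 0
Sum: 2 + 4 + 0 + 3 + 4 + 3 + 1 + 1 + 0 = 18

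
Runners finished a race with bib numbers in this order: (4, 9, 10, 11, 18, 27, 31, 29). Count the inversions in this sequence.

Element-by-element contributions:
4 → none → 0
9 → none → 0
10 → none → 0
11 → none → 0
18 → none → 0
27 → none → 0
31 → 29 → 1
29 → none → 0
Sum: 0 + 0 + 0 + 0 + 0 + 0 + 1 + 0 = 1

There is 1 out-of-order pair.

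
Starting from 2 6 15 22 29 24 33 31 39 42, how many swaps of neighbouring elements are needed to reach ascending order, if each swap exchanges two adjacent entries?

2 swaps

The minimum number of adjacent swaps to sort an array equals its inversion count, since every such swap removes exactly one inversion.
Count inversions — for each element, later elements that are smaller:
2: none → 0
6: none → 0
15: none → 0
22: none → 0
29: 24 → 1
24: none → 0
33: 31 → 1
31: none → 0
39: none → 0
42: none → 0
Total inversions: 0 + 0 + 0 + 0 + 1 + 0 + 1 + 0 + 0 + 0 = 2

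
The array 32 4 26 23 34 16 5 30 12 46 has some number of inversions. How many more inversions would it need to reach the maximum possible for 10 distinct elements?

24 inversions short

Maximum inversions for 10 distinct elements is C(10, 2) = 10·9/2 = 45.
Current inversions — for each element, count later smaller elements:
32: 7
4: 0
26: 4
23: 3
34: 4
16: 2
5: 0
30: 1
12: 0
46: 0
Current total: 7 + 0 + 4 + 3 + 4 + 2 + 0 + 1 + 0 + 0 = 21
Shortfall: 45 − 21 = 24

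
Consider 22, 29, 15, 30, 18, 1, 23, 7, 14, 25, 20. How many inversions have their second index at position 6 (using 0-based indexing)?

2

The element at index 6 is 23.
Elements before it: 22, 29, 15, 30, 18, 1
Those larger than 23: 29, 30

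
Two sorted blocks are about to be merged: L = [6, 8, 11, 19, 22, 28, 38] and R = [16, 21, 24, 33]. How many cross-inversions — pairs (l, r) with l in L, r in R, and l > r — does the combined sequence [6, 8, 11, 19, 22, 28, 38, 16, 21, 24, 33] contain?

10

Count, for every r in R, how many entries of L exceed r:
r = 16: 19, 22, 28, 38 → 4
r = 21: 22, 28, 38 → 3
r = 24: 28, 38 → 2
r = 33: 38 → 1
Cross-inversions: 4 + 3 + 2 + 1 = 10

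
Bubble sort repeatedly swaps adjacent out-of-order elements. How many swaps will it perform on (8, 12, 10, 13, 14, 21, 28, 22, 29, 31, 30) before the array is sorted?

The minimum number of adjacent swaps to sort an array equals its inversion count, since every such swap removes exactly one inversion.
Count inversions — for each element, later elements that are smaller:
8: none → 0
12: 10 → 1
10: none → 0
13: none → 0
14: none → 0
21: none → 0
28: 22 → 1
22: none → 0
29: none → 0
31: 30 → 1
30: none → 0
Total inversions: 0 + 1 + 0 + 0 + 0 + 0 + 1 + 0 + 0 + 1 + 0 = 3

3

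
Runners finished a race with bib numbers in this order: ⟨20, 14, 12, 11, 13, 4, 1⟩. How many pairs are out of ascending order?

Count, for each position, how many later elements it exceeds:
20: 6
14: 5
12: 3
11: 2
13: 2
4: 1
1: 0
Sum: 6 + 5 + 3 + 2 + 2 + 1 + 0 = 19

19 inversions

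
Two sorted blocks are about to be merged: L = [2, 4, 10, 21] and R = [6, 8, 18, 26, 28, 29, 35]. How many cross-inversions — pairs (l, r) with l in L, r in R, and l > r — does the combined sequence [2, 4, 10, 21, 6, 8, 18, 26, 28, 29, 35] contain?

Take each right-half value and tally the left-half values above it:
r = 6: 10, 21 → 2
r = 8: 10, 21 → 2
r = 18: 21 → 1
r = 26: none → 0
r = 28: none → 0
r = 29: none → 0
r = 35: none → 0
Cross-inversions: 2 + 2 + 1 + 0 + 0 + 0 + 0 = 5

Split inversions: 5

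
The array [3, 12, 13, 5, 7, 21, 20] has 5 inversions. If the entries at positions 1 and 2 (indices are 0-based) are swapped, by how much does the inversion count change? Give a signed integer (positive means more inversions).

+1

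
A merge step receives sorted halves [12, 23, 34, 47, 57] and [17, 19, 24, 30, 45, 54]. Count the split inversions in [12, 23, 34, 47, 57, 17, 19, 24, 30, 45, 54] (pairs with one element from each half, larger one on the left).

For each element r of the right run, count left-run elements greater than r:
r = 17: 23, 34, 47, 57 → 4
r = 19: 23, 34, 47, 57 → 4
r = 24: 34, 47, 57 → 3
r = 30: 34, 47, 57 → 3
r = 45: 47, 57 → 2
r = 54: 57 → 1
Cross-inversions: 4 + 4 + 3 + 3 + 2 + 1 = 17

17 cross-inversions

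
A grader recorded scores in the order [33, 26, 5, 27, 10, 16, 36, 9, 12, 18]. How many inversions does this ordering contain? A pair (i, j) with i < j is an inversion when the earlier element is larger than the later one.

For each element, count later entries that are smaller:
33 → 26, 5, 27, 10, 16, 9, 12, 18 → 8
26 → 5, 10, 16, 9, 12, 18 → 6
5 → none → 0
27 → 10, 16, 9, 12, 18 → 5
10 → 9 → 1
16 → 9, 12 → 2
36 → 9, 12, 18 → 3
9 → none → 0
12 → none → 0
18 → none → 0
Sum: 8 + 6 + 0 + 5 + 1 + 2 + 3 + 0 + 0 + 0 = 25

25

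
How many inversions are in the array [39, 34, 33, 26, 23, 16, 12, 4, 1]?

36

Element-by-element contributions:
39 → 34, 33, 26, 23, 16, 12, 4, 1 → 8
34 → 33, 26, 23, 16, 12, 4, 1 → 7
33 → 26, 23, 16, 12, 4, 1 → 6
26 → 23, 16, 12, 4, 1 → 5
23 → 16, 12, 4, 1 → 4
16 → 12, 4, 1 → 3
12 → 4, 1 → 2
4 → 1 → 1
1 → none → 0
Sum: 8 + 7 + 6 + 5 + 4 + 3 + 2 + 1 + 0 = 36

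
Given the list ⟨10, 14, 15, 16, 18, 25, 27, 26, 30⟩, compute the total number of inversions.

1 out-of-order pair

For each element, count later entries that are smaller:
10 → none → 0
14 → none → 0
15 → none → 0
16 → none → 0
18 → none → 0
25 → none → 0
27 → 26 → 1
26 → none → 0
30 → none → 0
Sum: 0 + 0 + 0 + 0 + 0 + 0 + 1 + 0 + 0 = 1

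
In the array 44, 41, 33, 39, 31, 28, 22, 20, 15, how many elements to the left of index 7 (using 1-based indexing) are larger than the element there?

6

The element at index 7 is 22.
Elements before it: 44, 41, 33, 39, 31, 28
Those larger than 22: 44, 41, 33, 39, 31, 28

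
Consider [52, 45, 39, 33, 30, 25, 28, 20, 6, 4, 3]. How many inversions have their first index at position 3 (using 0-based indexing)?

7

The element at index 3 is 33.
Elements after it: 30, 25, 28, 20, 6, 4, 3
Those smaller than 33: 30, 25, 28, 20, 6, 4, 3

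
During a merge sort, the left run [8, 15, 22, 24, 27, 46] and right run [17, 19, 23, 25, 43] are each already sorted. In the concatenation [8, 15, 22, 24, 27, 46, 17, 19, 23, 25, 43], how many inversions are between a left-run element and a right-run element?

14

Take each right-half value and tally the left-half values above it:
r = 17: 22, 24, 27, 46 → 4
r = 19: 22, 24, 27, 46 → 4
r = 23: 24, 27, 46 → 3
r = 25: 27, 46 → 2
r = 43: 46 → 1
Cross-inversions: 4 + 4 + 3 + 2 + 1 = 14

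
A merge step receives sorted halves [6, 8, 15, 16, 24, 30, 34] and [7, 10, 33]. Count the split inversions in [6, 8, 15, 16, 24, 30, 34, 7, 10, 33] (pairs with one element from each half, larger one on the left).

There are 12 split inversions.

Take each right-half value and tally the left-half values above it:
r = 7: 8, 15, 16, 24, 30, 34 → 6
r = 10: 15, 16, 24, 30, 34 → 5
r = 33: 34 → 1
Cross-inversions: 6 + 5 + 1 = 12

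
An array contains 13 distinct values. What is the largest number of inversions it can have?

Inversions: 78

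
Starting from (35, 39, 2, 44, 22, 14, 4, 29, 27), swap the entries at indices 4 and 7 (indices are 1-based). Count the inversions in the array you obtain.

Positions 4 and 7 hold 44 and 4; after swapping, the array is [35, 39, 2, 4, 22, 14, 44, 29, 27].
Count, for each position, how many later elements it exceeds:
35 → 2, 4, 22, 14, 29, 27 → 6
39 → 2, 4, 22, 14, 29, 27 → 6
2 → none → 0
4 → none → 0
22 → 14 → 1
14 → none → 0
44 → 29, 27 → 2
29 → 27 → 1
27 → none → 0
Sum: 6 + 6 + 0 + 0 + 1 + 0 + 2 + 1 + 0 = 16

16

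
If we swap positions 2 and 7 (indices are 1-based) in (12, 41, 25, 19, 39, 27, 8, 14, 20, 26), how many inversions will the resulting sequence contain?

Positions 2 and 7 hold 41 and 8; after swapping, the array is [12, 8, 25, 19, 39, 27, 41, 14, 20, 26].
Sweep left to right; for each value list the smaller values that follow it:
12 → 8 → 1
8 → none → 0
25 → 19, 14, 20 → 3
19 → 14 → 1
39 → 27, 14, 20, 26 → 4
27 → 14, 20, 26 → 3
41 → 14, 20, 26 → 3
14 → none → 0
20 → none → 0
26 → none → 0
Sum: 1 + 0 + 3 + 1 + 4 + 3 + 3 + 0 + 0 + 0 = 15

15 inversions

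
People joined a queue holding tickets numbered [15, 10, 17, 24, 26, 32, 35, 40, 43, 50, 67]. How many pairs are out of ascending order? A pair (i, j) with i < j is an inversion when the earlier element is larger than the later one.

Count, for each position, how many later elements it exceeds:
15 → 10 → 1
10 → none → 0
17 → none → 0
24 → none → 0
26 → none → 0
32 → none → 0
35 → none → 0
40 → none → 0
43 → none → 0
50 → none → 0
67 → none → 0
Sum: 1 + 0 + 0 + 0 + 0 + 0 + 0 + 0 + 0 + 0 + 0 = 1

Out-of-order pairs: 1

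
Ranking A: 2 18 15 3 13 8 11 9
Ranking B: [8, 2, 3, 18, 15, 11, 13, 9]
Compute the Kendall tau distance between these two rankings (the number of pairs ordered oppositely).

There are 8 discordant pairs.

Assign each item its position (1..8) in the first ordering, then rewrite the second ordering as that position sequence:
positions: 2→1, 18→2, 15→3, 3→4, 13→5, 8→6, 11→7, 9→8
second ordering as positions: [6, 1, 4, 2, 3, 7, 5, 8]
Discordant pairs = inversions in this position sequence.
6: 1, 4, 2, 3, 5 → 5
1: 0
4: 2, 3 → 2
2: 0
3: 0
7: 5 → 1
5: 0
8: 0
Total: 5 + 0 + 2 + 0 + 0 + 1 + 0 + 0 = 8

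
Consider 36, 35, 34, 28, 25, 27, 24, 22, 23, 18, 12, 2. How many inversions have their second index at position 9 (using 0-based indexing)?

The element at index 9 is 18.
Elements before it: 36, 35, 34, 28, 25, 27, 24, 22, 23
Those larger than 18: 36, 35, 34, 28, 25, 27, 24, 22, 23

9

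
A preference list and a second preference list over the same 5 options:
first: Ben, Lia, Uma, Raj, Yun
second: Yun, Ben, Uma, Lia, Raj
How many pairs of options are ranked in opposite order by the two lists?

5

Assign each item its position (1..5) in the first ordering, then rewrite the second ordering as that position sequence:
positions: Ben→1, Lia→2, Uma→3, Raj→4, Yun→5
second ordering as positions: [5, 1, 3, 2, 4]
Discordant pairs = inversions in this position sequence.
5: 1, 3, 2, 4 → 4
1: 0
3: 2 → 1
2: 0
4: 0
Total: 4 + 0 + 1 + 0 + 0 = 5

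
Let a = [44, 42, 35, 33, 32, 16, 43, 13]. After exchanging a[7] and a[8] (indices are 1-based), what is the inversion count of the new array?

Inversions: 22

Positions 7 and 8 hold 43 and 13; after swapping, the array is [44, 42, 35, 33, 32, 16, 13, 43].
For each element, count later entries that are smaller:
44: 7
42: 5
35: 4
33: 3
32: 2
16: 1
13: 0
43: 0
Sum: 7 + 5 + 4 + 3 + 2 + 1 + 0 + 0 = 22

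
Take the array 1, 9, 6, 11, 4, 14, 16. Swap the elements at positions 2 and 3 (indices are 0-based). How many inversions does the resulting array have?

5 inversions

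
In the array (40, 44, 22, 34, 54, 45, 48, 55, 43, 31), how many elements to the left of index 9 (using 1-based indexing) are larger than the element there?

5

The element at index 9 is 43.
Elements before it: 40, 44, 22, 34, 54, 45, 48, 55
Those larger than 43: 44, 54, 45, 48, 55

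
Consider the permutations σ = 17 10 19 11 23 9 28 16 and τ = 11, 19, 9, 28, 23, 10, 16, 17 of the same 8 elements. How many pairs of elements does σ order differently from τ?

15

Assign each item its position (1..8) in the first ordering, then rewrite the second ordering as that position sequence:
positions: 17→1, 10→2, 19→3, 11→4, 23→5, 9→6, 28→7, 16→8
second ordering as positions: [4, 3, 6, 7, 5, 2, 8, 1]
Discordant pairs = inversions in this position sequence.
4: 3, 2, 1 → 3
3: 2, 1 → 2
6: 5, 2, 1 → 3
7: 5, 2, 1 → 3
5: 2, 1 → 2
2: 1 → 1
8: 1 → 1
1: 0
Total: 3 + 2 + 3 + 3 + 2 + 1 + 1 + 0 = 15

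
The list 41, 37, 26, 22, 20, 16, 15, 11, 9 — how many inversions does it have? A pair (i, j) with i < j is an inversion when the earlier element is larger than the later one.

There are 36 out-of-order pairs.

Sweep left to right; for each value list the smaller values that follow it:
41 → 37, 26, 22, 20, 16, 15, 11, 9 → 8
37 → 26, 22, 20, 16, 15, 11, 9 → 7
26 → 22, 20, 16, 15, 11, 9 → 6
22 → 20, 16, 15, 11, 9 → 5
20 → 16, 15, 11, 9 → 4
16 → 15, 11, 9 → 3
15 → 11, 9 → 2
11 → 9 → 1
9 → none → 0
Sum: 8 + 7 + 6 + 5 + 4 + 3 + 2 + 1 + 0 = 36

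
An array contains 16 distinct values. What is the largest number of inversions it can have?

Inversions: 120

A reversed (strictly descending) arrangement makes every pair an inversion, giving C(16, 2) inversions.
C(16, 2) = 16·15/2 = 120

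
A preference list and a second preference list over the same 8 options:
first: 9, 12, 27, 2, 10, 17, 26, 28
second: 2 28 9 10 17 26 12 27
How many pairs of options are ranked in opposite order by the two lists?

Assign each item its position (1..8) in the first ordering, then rewrite the second ordering as that position sequence:
positions: 9→1, 12→2, 27→3, 2→4, 10→5, 17→6, 26→7, 28→8
second ordering as positions: [4, 8, 1, 5, 6, 7, 2, 3]
Discordant pairs = inversions in this position sequence.
4: 1, 2, 3 → 3
8: 1, 5, 6, 7, 2, 3 → 6
1: 0
5: 2, 3 → 2
6: 2, 3 → 2
7: 2, 3 → 2
2: 0
3: 0
Total: 3 + 6 + 0 + 2 + 2 + 2 + 0 + 0 = 15

15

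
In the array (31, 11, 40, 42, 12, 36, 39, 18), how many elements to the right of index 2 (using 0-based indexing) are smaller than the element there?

The element at index 2 is 40.
Elements after it: 42, 12, 36, 39, 18
Those smaller than 40: 12, 36, 39, 18

4 such elements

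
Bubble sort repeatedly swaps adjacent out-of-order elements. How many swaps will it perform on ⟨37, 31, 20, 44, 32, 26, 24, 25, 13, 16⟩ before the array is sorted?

35 swaps

Each adjacent swap fixes exactly one inversion, so the minimum swap count equals the number of inversions.
Count inversions — for each element, later elements that are smaller:
37: 31, 20, 32, 26, 24, 25, 13, 16 → 8
31: 20, 26, 24, 25, 13, 16 → 6
20: 13, 16 → 2
44: 32, 26, 24, 25, 13, 16 → 6
32: 26, 24, 25, 13, 16 → 5
26: 24, 25, 13, 16 → 4
24: 13, 16 → 2
25: 13, 16 → 2
13: none → 0
16: none → 0
Total inversions: 8 + 6 + 2 + 6 + 5 + 4 + 2 + 2 + 0 + 0 = 35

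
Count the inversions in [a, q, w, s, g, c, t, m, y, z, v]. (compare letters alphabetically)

Count, for each position, how many later elements it exceeds:
a: 0
q: 3
w: 6
s: 3
g: 1
c: 0
t: 1
m: 0
y: 1
z: 1
v: 0
Sum: 0 + 3 + 6 + 3 + 1 + 0 + 1 + 0 + 1 + 1 + 0 = 16

16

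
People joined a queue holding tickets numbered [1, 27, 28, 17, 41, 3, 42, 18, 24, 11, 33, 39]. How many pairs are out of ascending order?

Inversions: 25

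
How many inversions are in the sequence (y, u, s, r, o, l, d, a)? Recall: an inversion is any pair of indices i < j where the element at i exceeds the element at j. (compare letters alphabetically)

Count, for each position, how many later elements it exceeds:
y → u, s, r, o, l, d, a → 7
u → s, r, o, l, d, a → 6
s → r, o, l, d, a → 5
r → o, l, d, a → 4
o → l, d, a → 3
l → d, a → 2
d → a → 1
a → none → 0
Sum: 7 + 6 + 5 + 4 + 3 + 2 + 1 + 0 = 28

28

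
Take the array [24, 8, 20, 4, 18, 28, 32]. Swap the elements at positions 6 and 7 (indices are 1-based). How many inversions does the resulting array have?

Positions 6 and 7 hold 28 and 32; after swapping, the array is [24, 8, 20, 4, 18, 32, 28].
Count, for each position, how many later elements it exceeds:
24 → 8, 20, 4, 18 → 4
8 → 4 → 1
20 → 4, 18 → 2
4 → none → 0
18 → none → 0
32 → 28 → 1
28 → none → 0
Sum: 4 + 1 + 2 + 0 + 0 + 1 + 0 = 8

8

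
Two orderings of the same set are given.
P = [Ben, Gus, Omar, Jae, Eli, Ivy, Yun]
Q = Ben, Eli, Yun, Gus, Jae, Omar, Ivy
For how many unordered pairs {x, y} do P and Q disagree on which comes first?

Disagreeing pairs: 8

Assign each item its position (1..7) in the first ordering, then rewrite the second ordering as that position sequence:
positions: Ben→1, Gus→2, Omar→3, Jae→4, Eli→5, Ivy→6, Yun→7
second ordering as positions: [1, 5, 7, 2, 4, 3, 6]
Discordant pairs = inversions in this position sequence.
1: 0
5: 2, 4, 3 → 3
7: 2, 4, 3, 6 → 4
2: 0
4: 3 → 1
3: 0
6: 0
Total: 0 + 3 + 4 + 0 + 1 + 0 + 0 = 8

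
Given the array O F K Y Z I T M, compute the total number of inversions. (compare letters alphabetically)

Out-of-order pairs: 12

Element-by-element contributions:
O → F, K, I, M → 4
F → none → 0
K → I → 1
Y → I, T, M → 3
Z → I, T, M → 3
I → none → 0
T → M → 1
M → none → 0
Sum: 4 + 0 + 1 + 3 + 3 + 0 + 1 + 0 = 12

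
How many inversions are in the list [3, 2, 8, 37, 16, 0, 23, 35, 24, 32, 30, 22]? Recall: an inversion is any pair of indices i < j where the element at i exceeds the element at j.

22

Count, for each position, how many later elements it exceeds:
3: 2
2: 1
8: 1
37: 8
16: 1
0: 0
23: 1
35: 4
24: 1
32: 2
30: 1
22: 0
Sum: 2 + 1 + 1 + 8 + 1 + 0 + 1 + 4 + 1 + 2 + 1 + 0 = 22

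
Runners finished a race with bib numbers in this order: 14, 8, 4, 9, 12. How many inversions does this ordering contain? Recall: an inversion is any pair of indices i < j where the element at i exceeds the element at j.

Listing every pair i<j with a[i]>a[j] (using 0-based positions):
(0,1): 14 > 8
(0,2): 14 > 4
(0,3): 14 > 9
(0,4): 14 > 12
(1,2): 8 > 4
That's 5 pairs.

5 inversions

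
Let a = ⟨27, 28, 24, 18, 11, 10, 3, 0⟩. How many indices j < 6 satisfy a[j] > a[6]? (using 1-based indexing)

The element at index 6 is 10.
Elements before it: 27, 28, 24, 18, 11
Those larger than 10: 27, 28, 24, 18, 11

5 such elements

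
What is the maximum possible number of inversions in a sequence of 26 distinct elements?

The maximum occurs when the array is in strictly decreasing order: every one of the C(26, 2) pairs is inverted.
C(26, 2) = 26·25/2 = 325

325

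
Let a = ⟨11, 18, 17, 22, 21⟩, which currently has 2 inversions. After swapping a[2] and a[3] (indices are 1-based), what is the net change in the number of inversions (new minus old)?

Positions 2 and 3 hold 18 and 17; after swapping, the array is [11, 17, 18, 22, 21].
Element-by-element contributions:
11: 0
17: 0
18: 0
22: 1
21: 0
Sum: 0 + 0 + 0 + 1 + 0 = 1
Change: 1 − 2 = -1

-1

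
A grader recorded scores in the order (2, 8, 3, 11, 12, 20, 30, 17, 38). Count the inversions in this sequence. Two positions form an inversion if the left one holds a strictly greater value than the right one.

3 inversions

Element-by-element contributions:
2 → none → 0
8 → 3 → 1
3 → none → 0
11 → none → 0
12 → none → 0
20 → 17 → 1
30 → 17 → 1
17 → none → 0
38 → none → 0
Sum: 0 + 1 + 0 + 0 + 0 + 1 + 1 + 0 + 0 = 3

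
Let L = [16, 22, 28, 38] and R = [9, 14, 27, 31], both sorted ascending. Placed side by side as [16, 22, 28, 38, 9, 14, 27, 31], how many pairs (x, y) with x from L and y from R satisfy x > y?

Split inversions: 11

Count, for every r in R, how many entries of L exceed r:
r = 9: 16, 22, 28, 38 → 4
r = 14: 16, 22, 28, 38 → 4
r = 27: 28, 38 → 2
r = 31: 38 → 1
Cross-inversions: 4 + 4 + 2 + 1 = 11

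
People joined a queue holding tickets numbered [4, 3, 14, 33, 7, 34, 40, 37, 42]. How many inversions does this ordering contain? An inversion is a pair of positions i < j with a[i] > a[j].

Element-by-element contributions:
4: 1
3: 0
14: 1
33: 1
7: 0
34: 0
40: 1
37: 0
42: 0
Sum: 1 + 0 + 1 + 1 + 0 + 0 + 1 + 0 + 0 = 4

4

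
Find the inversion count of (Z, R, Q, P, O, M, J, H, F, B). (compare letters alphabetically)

There are 45 inversions.

Count, for each position, how many later elements it exceeds:
Z: 9
R: 8
Q: 7
P: 6
O: 5
M: 4
J: 3
H: 2
F: 1
B: 0
Sum: 9 + 8 + 7 + 6 + 5 + 4 + 3 + 2 + 1 + 0 = 45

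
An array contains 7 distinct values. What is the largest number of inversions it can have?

The maximum occurs when the array is in strictly decreasing order: every one of the C(7, 2) pairs is inverted.
C(7, 2) = 7·6/2 = 21

21 inversions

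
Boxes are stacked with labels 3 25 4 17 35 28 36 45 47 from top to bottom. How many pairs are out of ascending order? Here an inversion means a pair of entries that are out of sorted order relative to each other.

For each element, count later entries that are smaller:
3 → none → 0
25 → 4, 17 → 2
4 → none → 0
17 → none → 0
35 → 28 → 1
28 → none → 0
36 → none → 0
45 → none → 0
47 → none → 0
Sum: 0 + 2 + 0 + 0 + 1 + 0 + 0 + 0 + 0 = 3

3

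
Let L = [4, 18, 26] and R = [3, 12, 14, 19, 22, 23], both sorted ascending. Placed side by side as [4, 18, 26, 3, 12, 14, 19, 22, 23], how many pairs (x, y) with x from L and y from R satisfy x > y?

10 split inversions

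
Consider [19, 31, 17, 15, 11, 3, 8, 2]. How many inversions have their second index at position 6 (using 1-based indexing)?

The element at index 6 is 3.
Elements before it: 19, 31, 17, 15, 11
Those larger than 3: 19, 31, 17, 15, 11

5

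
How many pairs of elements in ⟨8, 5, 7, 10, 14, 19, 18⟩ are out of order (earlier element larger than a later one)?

Sweep left to right; for each value list the smaller values that follow it:
8 → 5, 7 → 2
5 → none → 0
7 → none → 0
10 → none → 0
14 → none → 0
19 → 18 → 1
18 → none → 0
Sum: 2 + 0 + 0 + 0 + 0 + 1 + 0 = 3

3 inversions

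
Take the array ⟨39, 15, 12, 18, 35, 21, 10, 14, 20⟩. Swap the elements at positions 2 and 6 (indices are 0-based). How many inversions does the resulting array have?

20 inversions

Positions 2 and 6 hold 12 and 10; after swapping, the array is [39, 15, 10, 18, 35, 21, 12, 14, 20].
For each element, count later entries that are smaller:
39 → 15, 10, 18, 35, 21, 12, 14, 20 → 8
15 → 10, 12, 14 → 3
10 → none → 0
18 → 12, 14 → 2
35 → 21, 12, 14, 20 → 4
21 → 12, 14, 20 → 3
12 → none → 0
14 → none → 0
20 → none → 0
Sum: 8 + 3 + 0 + 2 + 4 + 3 + 0 + 0 + 0 = 20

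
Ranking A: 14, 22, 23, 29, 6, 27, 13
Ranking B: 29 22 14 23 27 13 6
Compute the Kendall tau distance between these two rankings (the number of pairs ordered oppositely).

6

Assign each item its position (1..7) in the first ordering, then rewrite the second ordering as that position sequence:
positions: 14→1, 22→2, 23→3, 29→4, 6→5, 27→6, 13→7
second ordering as positions: [4, 2, 1, 3, 6, 7, 5]
Discordant pairs = inversions in this position sequence.
4: 2, 1, 3 → 3
2: 1 → 1
1: 0
3: 0
6: 5 → 1
7: 5 → 1
5: 0
Total: 3 + 1 + 0 + 0 + 1 + 1 + 0 = 6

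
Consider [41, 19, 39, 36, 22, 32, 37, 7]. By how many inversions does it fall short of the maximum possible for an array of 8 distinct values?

9 inversions short

Maximum inversions for 8 distinct elements is C(8, 2) = 8·7/2 = 28.
Current inversions — for each element, count later smaller elements:
41: 7
19: 1
39: 5
36: 3
22: 1
32: 1
37: 1
7: 0
Current total: 7 + 1 + 5 + 3 + 1 + 1 + 1 + 0 = 19
Shortfall: 28 − 19 = 9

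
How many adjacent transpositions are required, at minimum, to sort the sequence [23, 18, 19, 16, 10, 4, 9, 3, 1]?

34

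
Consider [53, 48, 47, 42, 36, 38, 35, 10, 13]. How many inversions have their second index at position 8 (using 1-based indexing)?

The element at index 8 is 10.
Elements before it: 53, 48, 47, 42, 36, 38, 35
Those larger than 10: 53, 48, 47, 42, 36, 38, 35

7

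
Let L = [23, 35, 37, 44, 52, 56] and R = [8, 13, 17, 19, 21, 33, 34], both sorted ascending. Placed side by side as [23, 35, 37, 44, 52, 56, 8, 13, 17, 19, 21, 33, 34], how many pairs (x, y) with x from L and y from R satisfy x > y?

40

Take each right-half value and tally the left-half values above it:
r = 8: 23, 35, 37, 44, 52, 56 → 6
r = 13: 23, 35, 37, 44, 52, 56 → 6
r = 17: 23, 35, 37, 44, 52, 56 → 6
r = 19: 23, 35, 37, 44, 52, 56 → 6
r = 21: 23, 35, 37, 44, 52, 56 → 6
r = 33: 35, 37, 44, 52, 56 → 5
r = 34: 35, 37, 44, 52, 56 → 5
Cross-inversions: 6 + 6 + 6 + 6 + 6 + 5 + 5 = 40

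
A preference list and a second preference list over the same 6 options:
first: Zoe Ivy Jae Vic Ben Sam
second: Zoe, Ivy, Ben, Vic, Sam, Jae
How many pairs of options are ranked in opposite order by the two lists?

Assign each item its position (1..6) in the first ordering, then rewrite the second ordering as that position sequence:
positions: Zoe→1, Ivy→2, Jae→3, Vic→4, Ben→5, Sam→6
second ordering as positions: [1, 2, 5, 4, 6, 3]
Discordant pairs = inversions in this position sequence.
1: 0
2: 0
5: 4, 3 → 2
4: 3 → 1
6: 3 → 1
3: 0
Total: 0 + 0 + 2 + 1 + 1 + 0 = 4

4 pairs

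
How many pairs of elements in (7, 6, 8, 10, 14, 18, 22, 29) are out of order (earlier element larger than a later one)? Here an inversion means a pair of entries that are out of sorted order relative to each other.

Count, for each position, how many later elements it exceeds:
7: 1
6: 0
8: 0
10: 0
14: 0
18: 0
22: 0
29: 0
Sum: 1 + 0 + 0 + 0 + 0 + 0 + 0 + 0 = 1

Inversions: 1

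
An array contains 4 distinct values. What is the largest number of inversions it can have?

There are 6 inversions.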